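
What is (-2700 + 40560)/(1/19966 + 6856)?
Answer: 755912760/136886897 ≈ 5.5222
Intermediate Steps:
(-2700 + 40560)/(1/19966 + 6856) = 37860/(1/19966 + 6856) = 37860/(136886897/19966) = 37860*(19966/136886897) = 755912760/136886897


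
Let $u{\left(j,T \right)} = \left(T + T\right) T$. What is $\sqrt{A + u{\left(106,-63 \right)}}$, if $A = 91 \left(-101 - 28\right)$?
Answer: $i \sqrt{3801} \approx 61.652 i$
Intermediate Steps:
$u{\left(j,T \right)} = 2 T^{2}$ ($u{\left(j,T \right)} = 2 T T = 2 T^{2}$)
$A = -11739$ ($A = 91 \left(-101 - 28\right) = 91 \left(-129\right) = -11739$)
$\sqrt{A + u{\left(106,-63 \right)}} = \sqrt{-11739 + 2 \left(-63\right)^{2}} = \sqrt{-11739 + 2 \cdot 3969} = \sqrt{-11739 + 7938} = \sqrt{-3801} = i \sqrt{3801}$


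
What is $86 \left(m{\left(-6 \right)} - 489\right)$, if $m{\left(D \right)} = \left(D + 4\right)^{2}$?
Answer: $-41710$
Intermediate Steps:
$m{\left(D \right)} = \left(4 + D\right)^{2}$
$86 \left(m{\left(-6 \right)} - 489\right) = 86 \left(\left(4 - 6\right)^{2} - 489\right) = 86 \left(\left(-2\right)^{2} - 489\right) = 86 \left(4 - 489\right) = 86 \left(-485\right) = -41710$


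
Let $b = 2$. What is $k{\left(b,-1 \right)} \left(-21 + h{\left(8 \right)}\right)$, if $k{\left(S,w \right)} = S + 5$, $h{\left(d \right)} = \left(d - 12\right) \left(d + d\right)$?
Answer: $-595$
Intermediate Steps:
$h{\left(d \right)} = 2 d \left(-12 + d\right)$ ($h{\left(d \right)} = \left(-12 + d\right) 2 d = 2 d \left(-12 + d\right)$)
$k{\left(S,w \right)} = 5 + S$
$k{\left(b,-1 \right)} \left(-21 + h{\left(8 \right)}\right) = \left(5 + 2\right) \left(-21 + 2 \cdot 8 \left(-12 + 8\right)\right) = 7 \left(-21 + 2 \cdot 8 \left(-4\right)\right) = 7 \left(-21 - 64\right) = 7 \left(-85\right) = -595$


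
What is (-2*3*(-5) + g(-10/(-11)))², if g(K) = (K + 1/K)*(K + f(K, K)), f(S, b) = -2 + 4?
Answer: 470282596/366025 ≈ 1284.8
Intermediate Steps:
f(S, b) = 2
g(K) = (2 + K)*(K + 1/K) (g(K) = (K + 1/K)*(K + 2) = (K + 1/K)*(2 + K) = (2 + K)*(K + 1/K))
(-2*3*(-5) + g(-10/(-11)))² = (-2*3*(-5) + (1 + (-10/(-11))² + 2*(-10/(-11)) + 2/((-10/(-11)))))² = (-6*(-5) + (1 + (-10*(-1/11))² + 2*(-10*(-1/11)) + 2/((-10*(-1/11)))))² = (30 + (1 + (10/11)² + 2*(10/11) + 2/(10/11)))² = (30 + (1 + 100/121 + 20/11 + 2*(11/10)))² = (30 + (1 + 100/121 + 20/11 + 11/5))² = (30 + 3536/605)² = (21686/605)² = 470282596/366025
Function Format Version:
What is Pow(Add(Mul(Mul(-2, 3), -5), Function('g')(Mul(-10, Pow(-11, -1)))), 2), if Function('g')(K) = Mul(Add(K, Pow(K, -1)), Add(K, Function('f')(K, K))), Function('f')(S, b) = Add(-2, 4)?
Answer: Rational(470282596, 366025) ≈ 1284.8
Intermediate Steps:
Function('f')(S, b) = 2
Function('g')(K) = Mul(Add(2, K), Add(K, Pow(K, -1))) (Function('g')(K) = Mul(Add(K, Pow(K, -1)), Add(K, 2)) = Mul(Add(K, Pow(K, -1)), Add(2, K)) = Mul(Add(2, K), Add(K, Pow(K, -1))))
Pow(Add(Mul(Mul(-2, 3), -5), Function('g')(Mul(-10, Pow(-11, -1)))), 2) = Pow(Add(Mul(Mul(-2, 3), -5), Add(1, Pow(Mul(-10, Pow(-11, -1)), 2), Mul(2, Mul(-10, Pow(-11, -1))), Mul(2, Pow(Mul(-10, Pow(-11, -1)), -1)))), 2) = Pow(Add(Mul(-6, -5), Add(1, Pow(Mul(-10, Rational(-1, 11)), 2), Mul(2, Mul(-10, Rational(-1, 11))), Mul(2, Pow(Mul(-10, Rational(-1, 11)), -1)))), 2) = Pow(Add(30, Add(1, Pow(Rational(10, 11), 2), Mul(2, Rational(10, 11)), Mul(2, Pow(Rational(10, 11), -1)))), 2) = Pow(Add(30, Add(1, Rational(100, 121), Rational(20, 11), Mul(2, Rational(11, 10)))), 2) = Pow(Add(30, Add(1, Rational(100, 121), Rational(20, 11), Rational(11, 5))), 2) = Pow(Add(30, Rational(3536, 605)), 2) = Pow(Rational(21686, 605), 2) = Rational(470282596, 366025)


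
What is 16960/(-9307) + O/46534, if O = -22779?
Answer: -1001220793/433091938 ≈ -2.3118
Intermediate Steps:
16960/(-9307) + O/46534 = 16960/(-9307) - 22779/46534 = 16960*(-1/9307) - 22779*1/46534 = -16960/9307 - 22779/46534 = -1001220793/433091938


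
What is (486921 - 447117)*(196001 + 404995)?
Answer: 23922044784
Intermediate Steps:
(486921 - 447117)*(196001 + 404995) = 39804*600996 = 23922044784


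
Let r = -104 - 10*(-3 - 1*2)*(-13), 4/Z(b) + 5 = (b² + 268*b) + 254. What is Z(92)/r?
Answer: -2/12580113 ≈ -1.5898e-7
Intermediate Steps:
Z(b) = 4/(249 + b² + 268*b) (Z(b) = 4/(-5 + ((b² + 268*b) + 254)) = 4/(-5 + (254 + b² + 268*b)) = 4/(249 + b² + 268*b))
r = -754 (r = -104 - 10*(-3 - 2)*(-13) = -104 - 10*(-5)*(-13) = -104 + 50*(-13) = -104 - 650 = -754)
Z(92)/r = (4/(249 + 92² + 268*92))/(-754) = (4/(249 + 8464 + 24656))*(-1/754) = (4/33369)*(-1/754) = -2/12580113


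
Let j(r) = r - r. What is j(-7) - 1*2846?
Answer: -2846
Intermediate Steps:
j(r) = 0
j(-7) - 1*2846 = 0 - 1*2846 = 0 - 2846 = -2846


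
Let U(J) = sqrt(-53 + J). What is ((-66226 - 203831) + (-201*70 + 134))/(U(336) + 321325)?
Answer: -91254050725/103249755342 + 283993*sqrt(283)/103249755342 ≈ -0.88377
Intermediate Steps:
((-66226 - 203831) + (-201*70 + 134))/(U(336) + 321325) = ((-66226 - 203831) + (-201*70 + 134))/(sqrt(-53 + 336) + 321325) = (-270057 + (-14070 + 134))/(sqrt(283) + 321325) = (-270057 - 13936)/(321325 + sqrt(283)) = -283993/(321325 + sqrt(283))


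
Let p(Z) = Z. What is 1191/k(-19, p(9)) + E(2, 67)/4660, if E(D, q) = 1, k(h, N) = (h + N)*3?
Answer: -185001/4660 ≈ -39.700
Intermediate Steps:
k(h, N) = 3*N + 3*h (k(h, N) = (N + h)*3 = 3*N + 3*h)
1191/k(-19, p(9)) + E(2, 67)/4660 = 1191/(3*9 + 3*(-19)) + 1/4660 = 1191/(27 - 57) + 1*(1/4660) = 1191/(-30) + 1/4660 = 1191*(-1/30) + 1/4660 = -397/10 + 1/4660 = -185001/4660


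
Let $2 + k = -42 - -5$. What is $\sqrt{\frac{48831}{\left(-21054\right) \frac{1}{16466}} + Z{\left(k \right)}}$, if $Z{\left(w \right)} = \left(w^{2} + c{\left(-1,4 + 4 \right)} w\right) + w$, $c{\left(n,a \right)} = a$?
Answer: $\frac{i \sqrt{3767187319}}{319} \approx 192.41 i$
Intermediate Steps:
$k = -39$ ($k = -2 - 37 = -39$)
$Z{\left(w \right)} = w^{2} + 9 w$ ($Z{\left(w \right)} = \left(w^{2} + \left(4 + 4\right) w\right) + w = \left(w^{2} + 8 w\right) + w = w^{2} + 9 w$)
$\sqrt{\frac{48831}{\left(-21054\right) \frac{1}{16466}} + Z{\left(k \right)}} = \sqrt{\frac{48831}{\left(-21054\right) \frac{1}{16466}} - 39 \left(9 - 39\right)} = \sqrt{\frac{48831}{\left(-21054\right) \frac{1}{16466}} - -1170} = \sqrt{\frac{48831}{- \frac{10527}{8233}} + 1170} = \sqrt{48831 \left(- \frac{8233}{10527}\right) + 1170} = \sqrt{- \frac{134008541}{3509} + 1170} = \sqrt{- \frac{129903011}{3509}} = \frac{i \sqrt{3767187319}}{319}$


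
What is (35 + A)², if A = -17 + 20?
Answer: 1444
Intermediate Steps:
A = 3
(35 + A)² = (35 + 3)² = 38² = 1444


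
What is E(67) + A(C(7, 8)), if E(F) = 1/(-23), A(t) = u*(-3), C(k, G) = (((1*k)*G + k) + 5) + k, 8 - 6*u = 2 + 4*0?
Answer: -70/23 ≈ -3.0435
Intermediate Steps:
u = 1 (u = 4/3 - (2 + 4*0)/6 = 4/3 - (2 + 0)/6 = 4/3 - ⅙*2 = 4/3 - ⅓ = 1)
C(k, G) = 5 + 2*k + G*k (C(k, G) = ((k*G + k) + 5) + k = ((G*k + k) + 5) + k = ((k + G*k) + 5) + k = (5 + k + G*k) + k = 5 + 2*k + G*k)
A(t) = -3 (A(t) = 1*(-3) = -3)
E(F) = -1/23
E(67) + A(C(7, 8)) = -1/23 - 3 = -70/23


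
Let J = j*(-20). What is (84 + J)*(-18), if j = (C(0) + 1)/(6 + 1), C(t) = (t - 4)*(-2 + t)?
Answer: -7344/7 ≈ -1049.1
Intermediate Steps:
C(t) = (-4 + t)*(-2 + t)
j = 9/7 (j = ((8 + 0**2 - 6*0) + 1)/(6 + 1) = ((8 + 0 + 0) + 1)/7 = (8 + 1)/7 = (1/7)*9 = 9/7 ≈ 1.2857)
J = -180/7 (J = (9/7)*(-20) = -180/7 ≈ -25.714)
(84 + J)*(-18) = (84 - 180/7)*(-18) = (408/7)*(-18) = -7344/7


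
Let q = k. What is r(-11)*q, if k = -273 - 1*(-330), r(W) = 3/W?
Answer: -171/11 ≈ -15.545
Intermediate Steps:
k = 57 (k = -273 + 330 = 57)
q = 57
r(-11)*q = (3/(-11))*57 = (3*(-1/11))*57 = -3/11*57 = -171/11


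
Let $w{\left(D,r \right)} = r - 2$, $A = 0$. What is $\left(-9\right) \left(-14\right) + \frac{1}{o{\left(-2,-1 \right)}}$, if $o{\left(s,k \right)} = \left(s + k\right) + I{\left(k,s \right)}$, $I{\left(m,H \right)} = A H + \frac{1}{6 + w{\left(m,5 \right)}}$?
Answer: $\frac{3267}{26} \approx 125.65$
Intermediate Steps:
$w{\left(D,r \right)} = -2 + r$ ($w{\left(D,r \right)} = r - 2 = -2 + r$)
$I{\left(m,H \right)} = \frac{1}{9}$ ($I{\left(m,H \right)} = 0 H + \frac{1}{6 + \left(-2 + 5\right)} = 0 + \frac{1}{6 + 3} = 0 + \frac{1}{9} = \frac{1}{9}$)
$o{\left(s,k \right)} = \frac{1}{9} + k + s$ ($o{\left(s,k \right)} = \left(s + k\right) + \frac{1}{9} = \left(k + s\right) + \frac{1}{9} = \frac{1}{9} + k + s$)
$\left(-9\right) \left(-14\right) + \frac{1}{o{\left(-2,-1 \right)}} = \left(-9\right) \left(-14\right) + \frac{1}{\frac{1}{9} - 1 - 2} = 126 + \frac{1}{- \frac{26}{9}} = 126 - \frac{9}{26} = \frac{3267}{26}$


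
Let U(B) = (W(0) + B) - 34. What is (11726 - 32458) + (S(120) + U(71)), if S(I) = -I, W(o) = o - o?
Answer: -20815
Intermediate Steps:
W(o) = 0
U(B) = -34 + B (U(B) = (0 + B) - 34 = B - 34 = -34 + B)
(11726 - 32458) + (S(120) + U(71)) = (11726 - 32458) + (-1*120 + (-34 + 71)) = -20732 + (-120 + 37) = -20732 - 83 = -20815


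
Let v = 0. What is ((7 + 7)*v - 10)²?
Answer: 100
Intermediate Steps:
((7 + 7)*v - 10)² = ((7 + 7)*0 - 10)² = (14*0 - 10)² = (0 - 10)² = (-10)² = 100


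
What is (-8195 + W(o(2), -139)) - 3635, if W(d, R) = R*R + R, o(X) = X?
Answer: 7352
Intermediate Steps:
W(d, R) = R + R**2 (W(d, R) = R**2 + R = R + R**2)
(-8195 + W(o(2), -139)) - 3635 = (-8195 - 139*(1 - 139)) - 3635 = (-8195 - 139*(-138)) - 3635 = (-8195 + 19182) - 3635 = 10987 - 3635 = 7352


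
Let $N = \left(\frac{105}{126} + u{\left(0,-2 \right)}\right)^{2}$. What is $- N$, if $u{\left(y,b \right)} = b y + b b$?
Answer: $- \frac{841}{36} \approx -23.361$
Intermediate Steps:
$u{\left(y,b \right)} = b^{2} + b y$ ($u{\left(y,b \right)} = b y + b^{2} = b^{2} + b y$)
$N = \frac{841}{36}$ ($N = \left(\frac{105}{126} - 2 \left(-2 + 0\right)\right)^{2} = \left(105 \cdot \frac{1}{126} - -4\right)^{2} = \left(\frac{5}{6} + 4\right)^{2} = \left(\frac{29}{6}\right)^{2} = \frac{841}{36} \approx 23.361$)
$- N = \left(-1\right) \frac{841}{36} = - \frac{841}{36}$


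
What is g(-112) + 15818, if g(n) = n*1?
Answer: 15706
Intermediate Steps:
g(n) = n
g(-112) + 15818 = -112 + 15818 = 15706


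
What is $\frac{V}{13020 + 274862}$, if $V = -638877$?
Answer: $- \frac{638877}{287882} \approx -2.2192$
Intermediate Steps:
$\frac{V}{13020 + 274862} = - \frac{638877}{13020 + 274862} = - \frac{638877}{287882}$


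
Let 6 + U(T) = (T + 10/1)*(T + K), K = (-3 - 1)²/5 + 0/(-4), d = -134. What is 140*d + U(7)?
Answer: -92963/5 ≈ -18593.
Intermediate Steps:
K = 16/5 (K = (-4)²*(⅕) + 0*(-¼) = 16*(⅕) + 0 = 16/5 + 0 = 16/5 ≈ 3.2000)
U(T) = -6 + (10 + T)*(16/5 + T) (U(T) = -6 + (T + 10/1)*(T + 16/5) = -6 + (T + 10*1)*(16/5 + T) = -6 + (T + 10)*(16/5 + T) = -6 + (10 + T)*(16/5 + T))
140*d + U(7) = 140*(-134) + (26 + 7² + (66/5)*7) = -18760 + (26 + 49 + 462/5) = -18760 + 837/5 = -92963/5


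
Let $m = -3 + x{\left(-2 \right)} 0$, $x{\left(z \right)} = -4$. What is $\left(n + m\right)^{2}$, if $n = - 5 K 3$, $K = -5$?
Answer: $5184$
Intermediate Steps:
$m = -3$ ($m = -3 - 0 = -3 + 0 = -3$)
$n = 75$ ($n = \left(-5\right) \left(-5\right) 3 = 25 \cdot 3 = 75$)
$\left(n + m\right)^{2} = \left(75 - 3\right)^{2} = 72^{2} = 5184$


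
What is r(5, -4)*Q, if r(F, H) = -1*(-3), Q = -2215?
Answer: -6645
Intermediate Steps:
r(F, H) = 3
r(5, -4)*Q = 3*(-2215) = -6645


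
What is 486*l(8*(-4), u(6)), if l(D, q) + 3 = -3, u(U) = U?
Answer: -2916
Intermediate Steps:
l(D, q) = -6 (l(D, q) = -3 - 3 = -6)
486*l(8*(-4), u(6)) = 486*(-6) = -2916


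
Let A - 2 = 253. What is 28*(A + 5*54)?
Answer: 14700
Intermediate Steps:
A = 255 (A = 2 + 253 = 255)
28*(A + 5*54) = 28*(255 + 5*54) = 28*(255 + 270) = 28*525 = 14700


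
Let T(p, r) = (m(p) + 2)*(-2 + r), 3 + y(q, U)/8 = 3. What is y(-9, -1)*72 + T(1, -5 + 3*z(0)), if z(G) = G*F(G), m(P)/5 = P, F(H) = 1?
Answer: -49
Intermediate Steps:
y(q, U) = 0 (y(q, U) = -24 + 8*3 = -24 + 24 = 0)
m(P) = 5*P
z(G) = G (z(G) = G*1 = G)
T(p, r) = (-2 + r)*(2 + 5*p) (T(p, r) = (5*p + 2)*(-2 + r) = (2 + 5*p)*(-2 + r) = (-2 + r)*(2 + 5*p))
y(-9, -1)*72 + T(1, -5 + 3*z(0)) = 0*72 + (-4 - 10*1 + 2*(-5 + 3*0) + 5*1*(-5 + 3*0)) = 0 + (-4 - 10 + 2*(-5 + 0) + 5*1*(-5 + 0)) = 0 + (-4 - 10 + 2*(-5) + 5*1*(-5)) = 0 + (-4 - 10 - 10 - 25) = 0 - 49 = -49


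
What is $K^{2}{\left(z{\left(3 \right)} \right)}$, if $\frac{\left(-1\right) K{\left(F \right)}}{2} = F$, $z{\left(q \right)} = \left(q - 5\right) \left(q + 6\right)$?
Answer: $1296$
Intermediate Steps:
$z{\left(q \right)} = \left(-5 + q\right) \left(6 + q\right)$
$K{\left(F \right)} = - 2 F$
$K^{2}{\left(z{\left(3 \right)} \right)} = \left(- 2 \left(-30 + 3 + 3^{2}\right)\right)^{2} = \left(- 2 \left(-30 + 3 + 9\right)\right)^{2} = \left(\left(-2\right) \left(-18\right)\right)^{2} = 36^{2} = 1296$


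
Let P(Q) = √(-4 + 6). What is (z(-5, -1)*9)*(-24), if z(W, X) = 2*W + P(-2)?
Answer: 2160 - 216*√2 ≈ 1854.5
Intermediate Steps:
P(Q) = √2
z(W, X) = √2 + 2*W (z(W, X) = 2*W + √2 = √2 + 2*W)
(z(-5, -1)*9)*(-24) = ((√2 + 2*(-5))*9)*(-24) = ((√2 - 10)*9)*(-24) = ((-10 + √2)*9)*(-24) = (-90 + 9*√2)*(-24) = 2160 - 216*√2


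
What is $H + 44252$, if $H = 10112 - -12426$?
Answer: $66790$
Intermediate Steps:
$H = 22538$ ($H = 10112 + 12426 = 22538$)
$H + 44252 = 22538 + 44252 = 66790$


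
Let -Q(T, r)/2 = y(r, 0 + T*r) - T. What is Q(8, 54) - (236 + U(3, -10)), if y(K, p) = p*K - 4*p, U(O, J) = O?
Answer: -43423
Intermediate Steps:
y(K, p) = -4*p + K*p (y(K, p) = K*p - 4*p = -4*p + K*p)
Q(T, r) = 2*T - 2*T*r*(-4 + r) (Q(T, r) = -2*((0 + T*r)*(-4 + r) - T) = -2*((T*r)*(-4 + r) - T) = -2*(T*r*(-4 + r) - T) = -2*(-T + T*r*(-4 + r)) = 2*T - 2*T*r*(-4 + r))
Q(8, 54) - (236 + U(3, -10)) = 2*8*(1 - 1*54*(-4 + 54)) - (236 + 3) = 2*8*(1 - 1*54*50) - 1*239 = 2*8*(1 - 2700) - 239 = 2*8*(-2699) - 239 = -43184 - 239 = -43423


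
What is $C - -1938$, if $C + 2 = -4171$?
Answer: $-2235$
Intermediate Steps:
$C = -4173$ ($C = -2 - 4171 = -4173$)
$C - -1938 = -4173 - -1938 = -4173 + 1938 = -2235$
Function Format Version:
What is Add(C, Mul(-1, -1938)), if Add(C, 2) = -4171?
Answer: -2235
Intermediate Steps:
C = -4173 (C = Add(-2, -4171) = -4173)
Add(C, Mul(-1, -1938)) = Add(-4173, Mul(-1, -1938)) = Add(-4173, 1938) = -2235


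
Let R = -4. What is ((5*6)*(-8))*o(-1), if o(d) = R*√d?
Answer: 960*I ≈ 960.0*I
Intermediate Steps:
o(d) = -4*√d
((5*6)*(-8))*o(-1) = ((5*6)*(-8))*(-4*I) = (30*(-8))*(-4*I) = -(-960)*I = 960*I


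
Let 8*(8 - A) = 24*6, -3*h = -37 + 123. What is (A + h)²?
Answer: 13456/9 ≈ 1495.1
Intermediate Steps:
h = -86/3 (h = -(-37 + 123)/3 = -⅓*86 = -86/3 ≈ -28.667)
A = -10 (A = 8 - 3*6 = 8 - ⅛*144 = 8 - 18 = -10)
(A + h)² = (-10 - 86/3)² = (-116/3)² = 13456/9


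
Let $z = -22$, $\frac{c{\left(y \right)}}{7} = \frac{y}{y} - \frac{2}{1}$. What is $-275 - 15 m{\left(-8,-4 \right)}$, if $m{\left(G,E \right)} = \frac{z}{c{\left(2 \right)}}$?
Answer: $- \frac{2255}{7} \approx -322.14$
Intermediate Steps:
$c{\left(y \right)} = -7$ ($c{\left(y \right)} = 7 \left(\frac{y}{y} - \frac{2}{1}\right) = 7 \left(1 - 2\right) = 7 \left(-1\right) = -7$)
$m{\left(G,E \right)} = \frac{22}{7}$ ($m{\left(G,E \right)} = - \frac{22}{-7} = \left(-22\right) \left(- \frac{1}{7}\right) = \frac{22}{7}$)
$-275 - 15 m{\left(-8,-4 \right)} = -275 - \frac{330}{7} = - \frac{2255}{7}$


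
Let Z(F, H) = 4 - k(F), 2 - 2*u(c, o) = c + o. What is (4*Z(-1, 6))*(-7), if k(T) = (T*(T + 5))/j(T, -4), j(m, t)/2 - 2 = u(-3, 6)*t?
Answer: -126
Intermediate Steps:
u(c, o) = 1 - c/2 - o/2 (u(c, o) = 1 - (c + o)/2 = 1 + (-c/2 - o/2) = 1 - c/2 - o/2)
j(m, t) = 4 - t (j(m, t) = 4 + 2*((1 - 1/2*(-3) - 1/2*6)*t) = 4 + 2*((1 + 3/2 - 3)*t) = 4 + 2*(-t/2) = 4 - t)
k(T) = T*(5 + T)/8 (k(T) = (T*(T + 5))/(4 - 1*(-4)) = (T*(5 + T))/(4 + 4) = (T*(5 + T))/8 = (T*(5 + T))*(1/8) = T*(5 + T)/8)
Z(F, H) = 4 - F*(5 + F)/8
(4*Z(-1, 6))*(-7) = (4*(4 - 1/8*(-1)*(5 - 1)))*(-7) = (4*(4 - 1/8*(-1)*4))*(-7) = (4*(4 + 1/2))*(-7) = (4*(9/2))*(-7) = 18*(-7) = -126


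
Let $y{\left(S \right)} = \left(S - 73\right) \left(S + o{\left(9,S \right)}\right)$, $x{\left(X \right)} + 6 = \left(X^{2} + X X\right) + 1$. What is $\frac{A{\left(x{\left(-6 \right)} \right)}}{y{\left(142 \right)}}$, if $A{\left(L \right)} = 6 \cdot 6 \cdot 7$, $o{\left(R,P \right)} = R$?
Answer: $\frac{84}{3473} \approx 0.024187$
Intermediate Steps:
$x{\left(X \right)} = -5 + 2 X^{2}$ ($x{\left(X \right)} = -6 + \left(\left(X^{2} + X X\right) + 1\right) = -6 + \left(\left(X^{2} + X^{2}\right) + 1\right) = -6 + \left(2 X^{2} + 1\right) = -6 + \left(1 + 2 X^{2}\right) = -5 + 2 X^{2}$)
$A{\left(L \right)} = 252$ ($A{\left(L \right)} = 36 \cdot 7 = 252$)
$y{\left(S \right)} = \left(-73 + S\right) \left(9 + S\right)$ ($y{\left(S \right)} = \left(S - 73\right) \left(S + 9\right) = \left(-73 + S\right) \left(9 + S\right)$)
$\frac{A{\left(x{\left(-6 \right)} \right)}}{y{\left(142 \right)}} = \frac{252}{-657 + 142^{2} - 9088} = \frac{252}{-657 + 20164 - 9088} = \frac{252}{10419} = 252 \cdot \frac{1}{10419} = \frac{84}{3473}$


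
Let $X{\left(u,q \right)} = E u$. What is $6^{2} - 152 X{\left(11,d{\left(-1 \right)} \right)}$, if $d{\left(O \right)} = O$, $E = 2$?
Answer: $-3308$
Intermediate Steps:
$X{\left(u,q \right)} = 2 u$
$6^{2} - 152 X{\left(11,d{\left(-1 \right)} \right)} = 6^{2} - 152 \cdot 2 \cdot 11 = 36 - 3344 = -3308$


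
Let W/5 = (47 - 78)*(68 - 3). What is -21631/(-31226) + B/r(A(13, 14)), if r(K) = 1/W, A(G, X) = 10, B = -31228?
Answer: 9824389716231/31226 ≈ 3.1462e+8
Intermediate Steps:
W = -10075 (W = 5*((47 - 78)*(68 - 3)) = 5*(-31*65) = 5*(-2015) = -10075)
r(K) = -1/10075 (r(K) = 1/(-10075) = -1/10075)
-21631/(-31226) + B/r(A(13, 14)) = -21631/(-31226) - 31228/(-1/10075) = -21631*(-1/31226) - 31228*(-10075) = 21631/31226 + 314622100 = 9824389716231/31226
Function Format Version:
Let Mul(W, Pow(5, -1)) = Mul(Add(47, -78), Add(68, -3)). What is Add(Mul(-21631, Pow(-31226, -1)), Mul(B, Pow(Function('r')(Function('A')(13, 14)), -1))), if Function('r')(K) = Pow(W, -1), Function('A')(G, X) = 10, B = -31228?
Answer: Rational(9824389716231, 31226) ≈ 3.1462e+8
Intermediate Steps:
W = -10075 (W = Mul(5, Mul(Add(47, -78), Add(68, -3))) = Mul(5, Mul(-31, 65)) = Mul(5, -2015) = -10075)
Function('r')(K) = Rational(-1, 10075) (Function('r')(K) = Pow(-10075, -1) = Rational(-1, 10075))
Add(Mul(-21631, Pow(-31226, -1)), Mul(B, Pow(Function('r')(Function('A')(13, 14)), -1))) = Add(Mul(-21631, Pow(-31226, -1)), Mul(-31228, Pow(Rational(-1, 10075), -1))) = Add(Mul(-21631, Rational(-1, 31226)), Mul(-31228, -10075)) = Add(Rational(21631, 31226), 314622100) = Rational(9824389716231, 31226)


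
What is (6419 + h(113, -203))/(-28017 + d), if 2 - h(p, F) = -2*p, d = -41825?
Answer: -6647/69842 ≈ -0.095172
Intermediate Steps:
h(p, F) = 2 + 2*p (h(p, F) = 2 - (-2)*p = 2 + 2*p)
(6419 + h(113, -203))/(-28017 + d) = (6419 + (2 + 2*113))/(-28017 - 41825) = (6419 + (2 + 226))/(-69842) = (6419 + 228)*(-1/69842) = 6647*(-1/69842) = -6647/69842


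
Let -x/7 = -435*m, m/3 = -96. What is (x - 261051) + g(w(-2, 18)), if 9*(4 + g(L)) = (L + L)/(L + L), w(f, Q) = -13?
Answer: -10242134/9 ≈ -1.1380e+6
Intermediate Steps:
m = -288 (m = 3*(-96) = -288)
g(L) = -35/9 (g(L) = -4 + ((L + L)/(L + L))/9 = -4 + ((2*L)/((2*L)))/9 = -4 + ((2*L)*(1/(2*L)))/9 = -4 + (1/9)*1 = -4 + 1/9 = -35/9)
x = -876960 (x = -(-3045)*(-288) = -7*125280 = -876960)
(x - 261051) + g(w(-2, 18)) = (-876960 - 261051) - 35/9 = -1138011 - 35/9 = -10242134/9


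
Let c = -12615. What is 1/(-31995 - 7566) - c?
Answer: 499062014/39561 ≈ 12615.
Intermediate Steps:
1/(-31995 - 7566) - c = 1/(-31995 - 7566) - 1*(-12615) = 1/(-39561) + 12615 = -1/39561 + 12615 = 499062014/39561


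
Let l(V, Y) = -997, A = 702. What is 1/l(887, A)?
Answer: -1/997 ≈ -0.0010030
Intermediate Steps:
1/l(887, A) = 1/(-997) = -1/997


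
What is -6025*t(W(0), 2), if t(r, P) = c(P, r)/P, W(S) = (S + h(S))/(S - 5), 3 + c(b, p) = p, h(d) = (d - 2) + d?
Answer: 15665/2 ≈ 7832.5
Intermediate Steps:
h(d) = -2 + 2*d (h(d) = (-2 + d) + d = -2 + 2*d)
c(b, p) = -3 + p
W(S) = (-2 + 3*S)/(-5 + S) (W(S) = (S + (-2 + 2*S))/(S - 5) = (-2 + 3*S)/(-5 + S))
t(r, P) = (-3 + r)/P
-6025*t(W(0), 2) = -6025*(-3 + (-2 + 3*0)/(-5 + 0))/2 = -6025*(-3 + (-2 + 0)/(-5))/2 = -6025*(-3 - 1/5*(-2))/2 = -6025*(-3 + 2/5)/2 = -6025*(-13)/(2*5) = -6025*(-13/10) = 15665/2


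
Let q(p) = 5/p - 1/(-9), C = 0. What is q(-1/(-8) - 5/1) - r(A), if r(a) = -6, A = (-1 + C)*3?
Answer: 595/117 ≈ 5.0855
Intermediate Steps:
A = -3 (A = (-1 + 0)*3 = -1*3 = -3)
q(p) = 1/9 + 5/p (q(p) = 5/p - 1*(-1/9) = 5/p + 1/9 = 1/9 + 5/p)
q(-1/(-8) - 5/1) - r(A) = (45 + (-1/(-8) - 5/1))/(9*(-1/(-8) - 5/1)) - 1*(-6) = (45 + (-1*(-1/8) - 5*1))/(9*(-1*(-1/8) - 5*1)) + 6 = (45 + (1/8 - 5))/(9*(1/8 - 5)) + 6 = (45 - 39/8)/(9*(-39/8)) + 6 = (1/9)*(-8/39)*(321/8) + 6 = -107/117 + 6 = 595/117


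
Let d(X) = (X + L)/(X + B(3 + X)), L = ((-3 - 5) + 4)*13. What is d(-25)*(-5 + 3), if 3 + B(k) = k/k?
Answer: -154/27 ≈ -5.7037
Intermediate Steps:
B(k) = -2 (B(k) = -3 + k/k = -3 + 1 = -2)
L = -52 (L = (-8 + 4)*13 = -4*13 = -52)
d(X) = (-52 + X)/(-2 + X) (d(X) = (X - 52)/(X - 2) = (-52 + X)/(-2 + X))
d(-25)*(-5 + 3) = ((-52 - 25)/(-2 - 25))*(-5 + 3) = (-77/(-27))*(-2) = -1/27*(-77)*(-2) = (77/27)*(-2) = -154/27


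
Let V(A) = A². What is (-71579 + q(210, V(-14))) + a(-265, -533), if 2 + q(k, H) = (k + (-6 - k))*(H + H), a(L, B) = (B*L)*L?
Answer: -37503858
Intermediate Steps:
a(L, B) = B*L²
q(k, H) = -2 - 12*H (q(k, H) = -2 + (k + (-6 - k))*(H + H) = -2 - 12*H)
(-71579 + q(210, V(-14))) + a(-265, -533) = (-71579 + (-2 - 12*(-14)²)) - 533*(-265)² = (-71579 + (-2 - 12*196)) - 533*70225 = (-71579 + (-2 - 2352)) - 37429925 = (-71579 - 2354) - 37429925 = -73933 - 37429925 = -37503858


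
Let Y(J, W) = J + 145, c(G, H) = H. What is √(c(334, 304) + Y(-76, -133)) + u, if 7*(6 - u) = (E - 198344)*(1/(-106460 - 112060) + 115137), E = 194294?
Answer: 161741182533/2428 + √373 ≈ 6.6615e+7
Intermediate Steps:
Y(J, W) = 145 + J
u = 161741182533/2428 (u = 6 - (194294 - 198344)*(1/(-106460 - 112060) + 115137)/7 = 6 - (-4050)*(1/(-218520) + 115137)/7 = 6 - (-4050)*(-1/218520 + 115137)/7 = 6 - (-4050)*25159737239/(7*218520) = 6 - ⅐*(-1132188175755/2428) = 6 + 161741167965/2428 = 161741182533/2428 ≈ 6.6615e+7)
√(c(334, 304) + Y(-76, -133)) + u = √(304 + (145 - 76)) + 161741182533/2428 = √(304 + 69) + 161741182533/2428 = √373 + 161741182533/2428 = 161741182533/2428 + √373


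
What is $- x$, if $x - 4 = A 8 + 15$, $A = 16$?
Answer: $-147$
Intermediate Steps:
$x = 147$ ($x = 4 + \left(16 \cdot 8 + 15\right) = 4 + \left(128 + 15\right) = 4 + 143 = 147$)
$- x = \left(-1\right) 147 = -147$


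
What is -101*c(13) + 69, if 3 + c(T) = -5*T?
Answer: 6937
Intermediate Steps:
c(T) = -3 - 5*T
-101*c(13) + 69 = -101*(-3 - 5*13) + 69 = -101*(-3 - 65) + 69 = -101*(-68) + 69 = 6868 + 69 = 6937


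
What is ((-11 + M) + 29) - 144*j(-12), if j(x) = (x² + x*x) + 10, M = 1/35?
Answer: -1501289/35 ≈ -42894.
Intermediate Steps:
M = 1/35 ≈ 0.028571
j(x) = 10 + 2*x² (j(x) = (x² + x²) + 10 = 2*x² + 10 = 10 + 2*x²)
((-11 + M) + 29) - 144*j(-12) = ((-11 + 1/35) + 29) - 144*(10 + 2*(-12)²) = (-384/35 + 29) - 144*(10 + 2*144) = 631/35 - 144*(10 + 288) = 631/35 - 144*298 = 631/35 - 42912 = -1501289/35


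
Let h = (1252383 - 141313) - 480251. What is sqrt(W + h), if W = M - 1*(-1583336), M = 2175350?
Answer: sqrt(4389505) ≈ 2095.1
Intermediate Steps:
W = 3758686 (W = 2175350 - 1*(-1583336) = 2175350 + 1583336 = 3758686)
h = 630819 (h = 1111070 - 480251 = 630819)
sqrt(W + h) = sqrt(3758686 + 630819) = sqrt(4389505)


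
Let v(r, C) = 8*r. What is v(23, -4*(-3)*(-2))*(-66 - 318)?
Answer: -70656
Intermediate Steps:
v(23, -4*(-3)*(-2))*(-66 - 318) = (8*23)*(-66 - 318) = 184*(-384) = -70656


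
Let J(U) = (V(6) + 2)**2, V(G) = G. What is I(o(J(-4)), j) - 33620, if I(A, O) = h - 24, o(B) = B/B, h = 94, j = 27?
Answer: -33550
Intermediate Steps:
J(U) = 64 (J(U) = (6 + 2)**2 = 8**2 = 64)
o(B) = 1
I(A, O) = 70 (I(A, O) = 94 - 24 = 70)
I(o(J(-4)), j) - 33620 = 70 - 33620 = -33550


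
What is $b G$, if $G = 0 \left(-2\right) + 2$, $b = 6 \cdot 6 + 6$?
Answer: $84$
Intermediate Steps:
$b = 42$ ($b = 36 + 6 = 42$)
$G = 2$ ($G = 0 + 2 = 2$)
$b G = 42 \cdot 2 = 84$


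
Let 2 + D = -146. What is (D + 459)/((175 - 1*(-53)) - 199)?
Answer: 311/29 ≈ 10.724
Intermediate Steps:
D = -148 (D = -2 - 146 = -148)
(D + 459)/((175 - 1*(-53)) - 199) = (-148 + 459)/((175 - 1*(-53)) - 199) = 311/((175 + 53) - 199) = 311/(228 - 199) = 311/29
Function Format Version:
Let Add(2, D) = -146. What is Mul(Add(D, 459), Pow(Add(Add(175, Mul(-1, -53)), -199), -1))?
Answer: Rational(311, 29) ≈ 10.724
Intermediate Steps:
D = -148 (D = Add(-2, -146) = -148)
Mul(Add(D, 459), Pow(Add(Add(175, Mul(-1, -53)), -199), -1)) = Mul(Add(-148, 459), Pow(Add(Add(175, Mul(-1, -53)), -199), -1)) = Mul(311, Pow(Add(Add(175, 53), -199), -1)) = Mul(311, Pow(Add(228, -199), -1)) = Mul(311, Pow(29, -1)) = Mul(311, Rational(1, 29)) = Rational(311, 29)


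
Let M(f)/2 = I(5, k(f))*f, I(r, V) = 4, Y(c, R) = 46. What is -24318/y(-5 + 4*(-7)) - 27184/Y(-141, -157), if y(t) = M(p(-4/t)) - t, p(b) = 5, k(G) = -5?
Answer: -1551530/1679 ≈ -924.08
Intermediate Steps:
M(f) = 8*f (M(f) = 2*(4*f) = 8*f)
y(t) = 40 - t (y(t) = 8*5 - t = 40 - t)
-24318/y(-5 + 4*(-7)) - 27184/Y(-141, -157) = -24318/(40 - (-5 + 4*(-7))) - 27184/46 = -24318/(40 - (-5 - 28)) - 27184*1/46 = -24318/(40 - 1*(-33)) - 13592/23 = -24318/(40 + 33) - 13592/23 = -24318/73 - 13592/23 = -1551530/1679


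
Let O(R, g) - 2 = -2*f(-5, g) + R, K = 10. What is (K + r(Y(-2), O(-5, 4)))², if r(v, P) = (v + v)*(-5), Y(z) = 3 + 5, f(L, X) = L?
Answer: 4900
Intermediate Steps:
Y(z) = 8
O(R, g) = 12 + R (O(R, g) = 2 + (-2*(-5) + R) = 2 + (10 + R) = 12 + R)
r(v, P) = -10*v (r(v, P) = (2*v)*(-5) = -10*v)
(K + r(Y(-2), O(-5, 4)))² = (10 - 10*8)² = (10 - 80)² = (-70)² = 4900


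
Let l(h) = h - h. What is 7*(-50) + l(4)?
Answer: -350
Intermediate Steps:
l(h) = 0
7*(-50) + l(4) = 7*(-50) + 0 = -350 + 0 = -350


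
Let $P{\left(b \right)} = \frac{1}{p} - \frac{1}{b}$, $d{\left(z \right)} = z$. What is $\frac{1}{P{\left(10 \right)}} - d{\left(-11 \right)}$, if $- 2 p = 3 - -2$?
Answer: $9$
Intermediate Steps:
$p = - \frac{5}{2}$ ($p = - \frac{3 - -2}{2} = - \frac{3 + 2}{2} = \left(- \frac{1}{2}\right) 5 = - \frac{5}{2} \approx -2.5$)
$P{\left(b \right)} = - \frac{2}{5} - \frac{1}{b}$ ($P{\left(b \right)} = \frac{1}{- \frac{5}{2}} - \frac{1}{b} = - \frac{2}{5} - \frac{1}{b}$)
$\frac{1}{P{\left(10 \right)}} - d{\left(-11 \right)} = \frac{1}{- \frac{2}{5} - \frac{1}{10}} - -11 = \frac{1}{- \frac{2}{5} - \frac{1}{10}} + 11 = \frac{1}{- \frac{1}{2}} + 11 = -2 + 11 = 9$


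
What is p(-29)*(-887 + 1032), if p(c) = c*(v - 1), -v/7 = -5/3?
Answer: -134560/3 ≈ -44853.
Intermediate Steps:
v = 35/3 (v = -(-35)/3 = -7*(-5/3) = 35/3 ≈ 11.667)
p(c) = 32*c/3 (p(c) = c*(35/3 - 1) = c*(32/3) = 32*c/3)
p(-29)*(-887 + 1032) = ((32/3)*(-29))*(-887 + 1032) = -928/3*145 = -134560/3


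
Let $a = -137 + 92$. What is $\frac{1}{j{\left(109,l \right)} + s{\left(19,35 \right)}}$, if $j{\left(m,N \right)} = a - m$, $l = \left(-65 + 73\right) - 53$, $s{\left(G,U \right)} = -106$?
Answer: $- \frac{1}{260} \approx -0.0038462$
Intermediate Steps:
$l = -45$ ($l = 8 - 53 = -45$)
$a = -45$
$j{\left(m,N \right)} = -45 - m$
$\frac{1}{j{\left(109,l \right)} + s{\left(19,35 \right)}} = \frac{1}{\left(-45 - 109\right) - 106} = \frac{1}{-154 - 106} = \frac{1}{-260} = - \frac{1}{260}$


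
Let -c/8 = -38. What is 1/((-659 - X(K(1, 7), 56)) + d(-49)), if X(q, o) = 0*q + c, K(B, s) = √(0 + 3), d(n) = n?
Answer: -1/1012 ≈ -0.00098814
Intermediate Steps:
c = 304 (c = -8*(-38) = 304)
K(B, s) = √3
X(q, o) = 304 (X(q, o) = 0*q + 304 = 0 + 304 = 304)
1/((-659 - X(K(1, 7), 56)) + d(-49)) = 1/((-659 - 1*304) - 49) = 1/((-659 - 304) - 49) = 1/(-963 - 49) = 1/(-1012) = -1/1012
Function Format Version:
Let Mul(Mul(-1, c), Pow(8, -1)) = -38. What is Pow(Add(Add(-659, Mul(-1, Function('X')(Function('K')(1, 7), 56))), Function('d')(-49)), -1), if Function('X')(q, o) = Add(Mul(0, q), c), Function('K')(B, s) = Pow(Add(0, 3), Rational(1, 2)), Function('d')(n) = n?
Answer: Rational(-1, 1012) ≈ -0.00098814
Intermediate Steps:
c = 304 (c = Mul(-8, -38) = 304)
Function('K')(B, s) = Pow(3, Rational(1, 2))
Function('X')(q, o) = 304 (Function('X')(q, o) = Add(Mul(0, q), 304) = Add(0, 304) = 304)
Pow(Add(Add(-659, Mul(-1, Function('X')(Function('K')(1, 7), 56))), Function('d')(-49)), -1) = Pow(Add(Add(-659, Mul(-1, 304)), -49), -1) = Pow(Add(Add(-659, -304), -49), -1) = Pow(Add(-963, -49), -1) = Pow(-1012, -1) = Rational(-1, 1012)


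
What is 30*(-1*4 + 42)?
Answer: 1140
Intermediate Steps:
30*(-1*4 + 42) = 30*(-4 + 42) = 30*38 = 1140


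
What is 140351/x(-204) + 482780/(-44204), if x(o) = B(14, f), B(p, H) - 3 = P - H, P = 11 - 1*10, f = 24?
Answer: -1553432801/221020 ≈ -7028.5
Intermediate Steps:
P = 1 (P = 11 - 10 = 1)
B(p, H) = 4 - H (B(p, H) = 3 + (1 - H) = 4 - H)
x(o) = -20 (x(o) = 4 - 1*24 = 4 - 24 = -20)
140351/x(-204) + 482780/(-44204) = 140351/(-20) + 482780/(-44204) = 140351*(-1/20) + 482780*(-1/44204) = -140351/20 - 120695/11051 = -1553432801/221020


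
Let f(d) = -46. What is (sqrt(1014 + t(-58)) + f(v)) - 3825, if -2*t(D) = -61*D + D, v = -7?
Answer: -3871 + 11*I*sqrt(6) ≈ -3871.0 + 26.944*I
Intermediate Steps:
t(D) = 30*D (t(D) = -(-61*D + D)/2 = -(-30)*D = 30*D)
(sqrt(1014 + t(-58)) + f(v)) - 3825 = (sqrt(1014 + 30*(-58)) - 46) - 3825 = (sqrt(1014 - 1740) - 46) - 3825 = (sqrt(-726) - 46) - 3825 = (11*I*sqrt(6) - 46) - 3825 = (-46 + 11*I*sqrt(6)) - 3825 = -3871 + 11*I*sqrt(6)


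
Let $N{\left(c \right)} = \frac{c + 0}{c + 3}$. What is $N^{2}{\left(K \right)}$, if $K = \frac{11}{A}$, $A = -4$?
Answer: $121$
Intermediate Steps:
$K = - \frac{11}{4}$ ($K = \frac{11}{-4} = 11 \left(- \frac{1}{4}\right) = - \frac{11}{4} \approx -2.75$)
$N{\left(c \right)} = \frac{c}{3 + c}$
$N^{2}{\left(K \right)} = \left(- \frac{11}{4 \left(3 - \frac{11}{4}\right)}\right)^{2} = \left(- \frac{11 \frac{1}{\frac{1}{4}}}{4}\right)^{2} = \left(\left(- \frac{11}{4}\right) 4\right)^{2} = \left(-11\right)^{2} = 121$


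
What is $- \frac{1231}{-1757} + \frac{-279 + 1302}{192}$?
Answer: $\frac{677921}{112448} \approx 6.0287$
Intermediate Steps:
$- \frac{1231}{-1757} + \frac{-279 + 1302}{192} = \left(-1231\right) \left(- \frac{1}{1757}\right) + 1023 \cdot \frac{1}{192} = \frac{1231}{1757} + \frac{341}{64} = \frac{677921}{112448}$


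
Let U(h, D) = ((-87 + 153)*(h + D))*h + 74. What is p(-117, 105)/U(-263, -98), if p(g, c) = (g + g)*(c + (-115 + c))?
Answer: -855/241012 ≈ -0.0035475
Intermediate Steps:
U(h, D) = 74 + h*(66*D + 66*h) (U(h, D) = (66*(D + h))*h + 74 = (66*D + 66*h)*h + 74 = h*(66*D + 66*h) + 74 = 74 + h*(66*D + 66*h))
p(g, c) = 2*g*(-115 + 2*c) (p(g, c) = (2*g)*(-115 + 2*c) = 2*g*(-115 + 2*c))
p(-117, 105)/U(-263, -98) = (2*(-117)*(-115 + 2*105))/(74 + 66*(-263)² + 66*(-98)*(-263)) = (2*(-117)*(-115 + 210))/(74 + 66*69169 + 1701084) = (2*(-117)*95)/(74 + 4565154 + 1701084) = -22230/6266312 = -22230*1/6266312 = -855/241012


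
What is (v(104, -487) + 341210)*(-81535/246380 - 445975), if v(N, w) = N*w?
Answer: -3192677881409367/24638 ≈ -1.2958e+11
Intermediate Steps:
(v(104, -487) + 341210)*(-81535/246380 - 445975) = (104*(-487) + 341210)*(-81535/246380 - 445975) = (-50648 + 341210)*(-81535*1/246380 - 445975) = 290562*(-16307/49276 - 445975) = 290562*(-21975880407/49276) = -3192677881409367/24638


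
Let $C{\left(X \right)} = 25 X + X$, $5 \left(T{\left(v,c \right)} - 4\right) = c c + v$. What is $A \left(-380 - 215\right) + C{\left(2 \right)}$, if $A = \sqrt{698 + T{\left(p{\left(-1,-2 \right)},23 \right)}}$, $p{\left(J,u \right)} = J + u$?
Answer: $52 - 238 \sqrt{5045} \approx -16853.0$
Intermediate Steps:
$T{\left(v,c \right)} = 4 + \frac{v}{5} + \frac{c^{2}}{5}$ ($T{\left(v,c \right)} = 4 + \frac{c c + v}{5} = 4 + \frac{c^{2} + v}{5} = 4 + \frac{v + c^{2}}{5} = 4 + \left(\frac{v}{5} + \frac{c^{2}}{5}\right) = 4 + \frac{v}{5} + \frac{c^{2}}{5}$)
$C{\left(X \right)} = 26 X$
$A = \frac{2 \sqrt{5045}}{5}$ ($A = \sqrt{698 + \left(4 + \frac{-1 - 2}{5} + \frac{23^{2}}{5}\right)} = \sqrt{698 + \left(4 + \frac{1}{5} \left(-3\right) + \frac{1}{5} \cdot 529\right)} = \sqrt{698 + \left(4 - \frac{3}{5} + \frac{529}{5}\right)} = \sqrt{698 + \frac{546}{5}} = \sqrt{\frac{4036}{5}} = \frac{2 \sqrt{5045}}{5} \approx 28.411$)
$A \left(-380 - 215\right) + C{\left(2 \right)} = \frac{2 \sqrt{5045}}{5} \left(-380 - 215\right) + 26 \cdot 2 = \frac{2 \sqrt{5045}}{5} \left(-380 - 215\right) + 52 = \frac{2 \sqrt{5045}}{5} \left(-595\right) + 52 = - 238 \sqrt{5045} + 52 = 52 - 238 \sqrt{5045}$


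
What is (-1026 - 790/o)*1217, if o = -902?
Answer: -562656827/451 ≈ -1.2476e+6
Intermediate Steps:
(-1026 - 790/o)*1217 = (-1026 - 790/(-902))*1217 = (-1026 - 790*(-1/902))*1217 = (-1026 + 395/451)*1217 = -462331/451*1217 = -562656827/451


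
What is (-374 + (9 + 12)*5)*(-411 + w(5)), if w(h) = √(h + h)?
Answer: 110559 - 269*√10 ≈ 1.0971e+5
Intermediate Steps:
w(h) = √2*√h (w(h) = √(2*h) = √2*√h)
(-374 + (9 + 12)*5)*(-411 + w(5)) = (-374 + (9 + 12)*5)*(-411 + √2*√5) = (-374 + 21*5)*(-411 + √10) = (-374 + 105)*(-411 + √10) = -269*(-411 + √10) = 110559 - 269*√10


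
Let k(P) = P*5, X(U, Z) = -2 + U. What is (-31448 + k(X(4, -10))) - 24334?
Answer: -55772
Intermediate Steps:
k(P) = 5*P
(-31448 + k(X(4, -10))) - 24334 = (-31448 + 5*(-2 + 4)) - 24334 = (-31448 + 5*2) - 24334 = (-31448 + 10) - 24334 = -31438 - 24334 = -55772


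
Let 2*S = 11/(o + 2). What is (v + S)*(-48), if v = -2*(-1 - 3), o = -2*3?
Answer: -318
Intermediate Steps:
o = -6
S = -11/8 (S = (11/(-6 + 2))/2 = (11/(-4))/2 = (-1/4*11)/2 = (1/2)*(-11/4) = -11/8 ≈ -1.3750)
v = 8 (v = -2*(-4) = 8)
(v + S)*(-48) = (8 - 11/8)*(-48) = (53/8)*(-48) = -318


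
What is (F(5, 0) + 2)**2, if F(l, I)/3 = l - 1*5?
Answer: 4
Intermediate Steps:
F(l, I) = -15 + 3*l (F(l, I) = 3*(l - 1*5) = 3*(l - 5) = 3*(-5 + l) = -15 + 3*l)
(F(5, 0) + 2)**2 = ((-15 + 3*5) + 2)**2 = ((-15 + 15) + 2)**2 = (0 + 2)**2 = 2**2 = 4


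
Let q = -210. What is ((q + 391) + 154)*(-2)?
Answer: -670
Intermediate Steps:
((q + 391) + 154)*(-2) = ((-210 + 391) + 154)*(-2) = (181 + 154)*(-2) = 335*(-2) = -670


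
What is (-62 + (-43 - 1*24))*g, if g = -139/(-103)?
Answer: -17931/103 ≈ -174.09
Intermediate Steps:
g = 139/103 (g = -139*(-1/103) = 139/103 ≈ 1.3495)
(-62 + (-43 - 1*24))*g = (-62 + (-43 - 1*24))*(139/103) = (-62 + (-43 - 24))*(139/103) = (-62 - 67)*(139/103) = -129*139/103 = -17931/103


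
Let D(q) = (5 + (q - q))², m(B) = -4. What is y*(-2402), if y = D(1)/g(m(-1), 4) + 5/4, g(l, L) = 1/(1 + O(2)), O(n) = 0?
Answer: -126105/2 ≈ -63053.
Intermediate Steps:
g(l, L) = 1 (g(l, L) = 1/(1 + 0) = 1/1 = 1)
D(q) = 25 (D(q) = (5 + 0)² = 5² = 25)
y = 105/4 (y = 25/1 + 5/4 = 25*1 + 5*(¼) = 25 + 5/4 = 105/4 ≈ 26.250)
y*(-2402) = (105/4)*(-2402) = -126105/2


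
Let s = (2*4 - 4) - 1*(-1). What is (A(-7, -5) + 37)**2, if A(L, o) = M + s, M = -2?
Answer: 1600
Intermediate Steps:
s = 5 (s = (8 - 4) + 1 = 4 + 1 = 5)
A(L, o) = 3 (A(L, o) = -2 + 5 = 3)
(A(-7, -5) + 37)**2 = (3 + 37)**2 = 40**2 = 1600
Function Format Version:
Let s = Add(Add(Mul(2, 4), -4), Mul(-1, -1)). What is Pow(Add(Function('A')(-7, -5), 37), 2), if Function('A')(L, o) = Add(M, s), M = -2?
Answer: 1600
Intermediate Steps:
s = 5 (s = Add(Add(8, -4), 1) = Add(4, 1) = 5)
Function('A')(L, o) = 3 (Function('A')(L, o) = Add(-2, 5) = 3)
Pow(Add(Function('A')(-7, -5), 37), 2) = Pow(Add(3, 37), 2) = Pow(40, 2) = 1600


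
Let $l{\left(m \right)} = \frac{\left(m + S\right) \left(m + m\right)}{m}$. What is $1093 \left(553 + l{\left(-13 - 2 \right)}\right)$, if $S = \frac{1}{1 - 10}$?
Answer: $\frac{5142565}{9} \approx 5.714 \cdot 10^{5}$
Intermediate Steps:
$S = - \frac{1}{9}$ ($S = \frac{1}{-9} = - \frac{1}{9} \approx -0.11111$)
$l{\left(m \right)} = - \frac{2}{9} + 2 m$ ($l{\left(m \right)} = \frac{\left(m - \frac{1}{9}\right) \left(m + m\right)}{m} = \frac{\left(- \frac{1}{9} + m\right) 2 m}{m} = \frac{2 m \left(- \frac{1}{9} + m\right)}{m} = - \frac{2}{9} + 2 m$)
$1093 \left(553 + l{\left(-13 - 2 \right)}\right) = 1093 \left(553 + \left(- \frac{2}{9} + 2 \left(-13 - 2\right)\right)\right) = 1093 \left(553 + \left(- \frac{2}{9} + 2 \left(-15\right)\right)\right) = 1093 \left(553 - \frac{272}{9}\right) = 1093 \cdot \frac{4705}{9} = \frac{5142565}{9}$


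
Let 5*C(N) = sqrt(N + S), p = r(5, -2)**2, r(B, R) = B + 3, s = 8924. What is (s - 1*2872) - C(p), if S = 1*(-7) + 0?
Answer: 6052 - sqrt(57)/5 ≈ 6050.5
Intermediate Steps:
r(B, R) = 3 + B
p = 64 (p = (3 + 5)**2 = 8**2 = 64)
S = -7 (S = -7 + 0 = -7)
C(N) = sqrt(-7 + N)/5 (C(N) = sqrt(N - 7)/5 = sqrt(-7 + N)/5)
(s - 1*2872) - C(p) = (8924 - 1*2872) - sqrt(-7 + 64)/5 = (8924 - 2872) - sqrt(57)/5 = 6052 - sqrt(57)/5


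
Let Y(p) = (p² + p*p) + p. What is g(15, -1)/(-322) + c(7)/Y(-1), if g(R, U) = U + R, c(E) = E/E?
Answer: 22/23 ≈ 0.95652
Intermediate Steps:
c(E) = 1
Y(p) = p + 2*p² (Y(p) = (p² + p²) + p = 2*p² + p = p + 2*p²)
g(R, U) = R + U
g(15, -1)/(-322) + c(7)/Y(-1) = (15 - 1)/(-322) + 1/(-(1 + 2*(-1))) = 14*(-1/322) + 1/(-(1 - 2)) = -1/23 + 1/(-1*(-1)) = -1/23 + 1/1 = -1/23 + 1*1 = -1/23 + 1 = 22/23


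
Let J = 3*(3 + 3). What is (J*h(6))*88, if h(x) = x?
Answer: 9504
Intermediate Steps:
J = 18 (J = 3*6 = 18)
(J*h(6))*88 = (18*6)*88 = 108*88 = 9504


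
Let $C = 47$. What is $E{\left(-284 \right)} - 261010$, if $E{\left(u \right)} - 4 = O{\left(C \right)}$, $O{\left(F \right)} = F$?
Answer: $-260959$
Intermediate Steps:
$E{\left(u \right)} = 51$ ($E{\left(u \right)} = 4 + 47 = 51$)
$E{\left(-284 \right)} - 261010 = 51 - 261010 = -260959$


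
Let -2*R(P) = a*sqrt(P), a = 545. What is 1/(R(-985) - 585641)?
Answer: -2342564/1372194093149 + 1090*I*sqrt(985)/1372194093149 ≈ -1.7072e-6 + 2.493e-8*I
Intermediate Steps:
R(P) = -545*sqrt(P)/2
1/(R(-985) - 585641) = 1/(-545*I*sqrt(985)/2 - 585641) = 1/(-585641 - 545*I*sqrt(985)/2)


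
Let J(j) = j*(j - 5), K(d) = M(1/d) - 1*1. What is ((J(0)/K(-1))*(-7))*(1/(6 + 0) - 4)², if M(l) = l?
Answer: 0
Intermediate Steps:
K(d) = -1 + 1/d (K(d) = 1/d - 1*1 = 1/d - 1 = -1 + 1/d)
J(j) = j*(-5 + j)
((J(0)/K(-1))*(-7))*(1/(6 + 0) - 4)² = (((0*(-5 + 0))/(((1 - 1*(-1))/(-1))))*(-7))*(1/(6 + 0) - 4)² = (((0*(-5))/((-(1 + 1))))*(-7))*(1/6 - 4)² = ((0/((-1*2)))*(-7))*(⅙ - 4)² = ((0/(-2))*(-7))*(-23/6)² = ((0*(-½))*(-7))*(529/36) = (0*(-7))*(529/36) = 0*(529/36) = 0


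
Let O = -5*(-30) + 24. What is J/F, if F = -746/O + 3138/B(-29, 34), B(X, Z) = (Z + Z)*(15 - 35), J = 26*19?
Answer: -2248080/30011 ≈ -74.909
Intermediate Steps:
J = 494
B(X, Z) = -40*Z (B(X, Z) = (2*Z)*(-20) = -40*Z)
O = 174 (O = 150 + 24 = 174)
F = -390143/59160 (F = -746/174 + 3138/((-40*34)) = -746*1/174 + 3138/(-1360) = -373/87 + 3138*(-1/1360) = -373/87 - 1569/680 = -390143/59160 ≈ -6.5947)
J/F = 494/(-390143/59160) = 494*(-59160/390143) = -2248080/30011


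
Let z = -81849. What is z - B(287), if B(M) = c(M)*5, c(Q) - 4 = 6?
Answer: -81899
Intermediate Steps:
c(Q) = 10 (c(Q) = 4 + 6 = 10)
B(M) = 50 (B(M) = 10*5 = 50)
z - B(287) = -81849 - 1*50 = -81849 - 50 = -81899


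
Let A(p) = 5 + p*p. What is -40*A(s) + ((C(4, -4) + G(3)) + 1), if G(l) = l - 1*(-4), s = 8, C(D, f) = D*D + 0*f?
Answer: -2736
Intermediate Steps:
C(D, f) = D**2 (C(D, f) = D**2 + 0 = D**2)
A(p) = 5 + p**2
G(l) = 4 + l (G(l) = l + 4 = 4 + l)
-40*A(s) + ((C(4, -4) + G(3)) + 1) = -40*(5 + 8**2) + ((4**2 + (4 + 3)) + 1) = -40*(5 + 64) + ((16 + 7) + 1) = -40*69 + (23 + 1) = -2760 + 24 = -2736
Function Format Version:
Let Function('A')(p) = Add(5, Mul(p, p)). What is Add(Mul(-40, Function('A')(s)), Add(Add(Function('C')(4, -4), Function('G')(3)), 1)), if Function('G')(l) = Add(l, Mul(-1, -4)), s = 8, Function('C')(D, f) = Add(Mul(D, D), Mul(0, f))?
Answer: -2736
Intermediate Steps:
Function('C')(D, f) = Pow(D, 2) (Function('C')(D, f) = Add(Pow(D, 2), 0) = Pow(D, 2))
Function('A')(p) = Add(5, Pow(p, 2))
Function('G')(l) = Add(4, l) (Function('G')(l) = Add(l, 4) = Add(4, l))
Add(Mul(-40, Function('A')(s)), Add(Add(Function('C')(4, -4), Function('G')(3)), 1)) = Add(Mul(-40, Add(5, Pow(8, 2))), Add(Add(Pow(4, 2), Add(4, 3)), 1)) = Add(Mul(-40, Add(5, 64)), Add(Add(16, 7), 1)) = Add(Mul(-40, 69), Add(23, 1)) = Add(-2760, 24) = -2736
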